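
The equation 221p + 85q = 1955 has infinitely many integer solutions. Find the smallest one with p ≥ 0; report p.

0

gcd(221, 85):
  221 = 2·85 + 51
  85 = 1·51 + 34
  51 = 1·34 + 17
  34 = 2·17
so gcd(221, 85) = 17.
17 divides 1955, so solutions exist.
Back-substitute for Bézout coefficients:
  17 = 51 - 1·34
  ... = 221·(2) + 85·(-5)
Scale by 1955/17 = 115: (p₀, q₀) = (230, -575).
General solution: p = 230 + 5t, q = -575 - 13t for integer t.
p ≥ 0: smallest is 230 mod 5 = 0 (at t = -46), with q = 23.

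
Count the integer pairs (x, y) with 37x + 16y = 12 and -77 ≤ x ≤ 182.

16

gcd(37, 16) = 1  (37 = 2*16 + 5, 16 = 3*5 + 1, 5 = 5*1).
Back-substituting, 37*(-3) + 16*(7) = 1.
Scale by 12: particular solution (-36, 84); reduce x mod 16: (12, -27).
General solution: x = 12 + 16t, y = -27 - 37t for integer t.
-77 ≤ 12 + 16t ≤ 182 gives t ∈ [-5, 10], which is 16 values.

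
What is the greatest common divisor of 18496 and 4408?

8

gcd(18496, 4408):
  18496 = 4*4408 + 864
  4408 = 5*864 + 88
  864 = 9*88 + 72
  88 = 1*72 + 16
  72 = 4*16 + 8
  16 = 2*8
so gcd(18496, 4408) = 8.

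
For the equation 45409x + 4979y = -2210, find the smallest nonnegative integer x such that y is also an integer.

346

gcd(45409, 4979):
  45409 = 9·4979 + 598
  4979 = 8·598 + 195
  598 = 3·195 + 13
  195 = 15·13
so gcd(45409, 4979) = 13.
13 divides -2210, so solutions exist.
Back-substitute for Bézout coefficients:
  13 = 598 - 3·195
  ... = 45409·(25) + 4979·(-228)
Scale by -2210/13 = -170: (x₀, y₀) = (-4250, 38760).
General solution: x = -4250 + 383t, y = 38760 - 3493t for integer t.
x ≥ 0: smallest is -4250 mod 383 = 346 (at t = 12), with y = -3156.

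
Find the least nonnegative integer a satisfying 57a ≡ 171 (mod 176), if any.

3

gcd(176, 57):
  176 = 3×57 + 5
  57 = 11×5 + 2
  5 = 2×2 + 1
  2 = 2×1
so gcd(176, 57) = 1.
1 divides 171, so solutions exist.
Back-substitute for Bézout coefficients:
  1 = 5 - 2×2
  ... = 57×(-71) + 176×(23)
So 57×(-71) ≡ 1 (mod 176); multiply by 171: a ≡ -12141 (mod 176).
Smallest nonnegative: a = -12141 mod 176 = 3.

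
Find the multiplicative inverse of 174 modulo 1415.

984

gcd(1415, 174) = 1.
By Bézout, 174×(-431) + 1415×(53) = 1.
So 174×-431 ≡ 1 (mod 1415), and -431 mod 1415 = 984.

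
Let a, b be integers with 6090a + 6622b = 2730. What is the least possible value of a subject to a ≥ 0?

gcd(6622, 6090):
  6622 = 1·6090 + 532
  6090 = 11·532 + 238
  532 = 2·238 + 56
  238 = 4·56 + 14
  56 = 4·14
so gcd(6622, 6090) = 14.
14 divides 2730, so solutions exist.
Back-substitute for Bézout coefficients:
  14 = 238 - 4·56
  ... = 6090·(112) + 6622·(-103)
Scale by 2730/14 = 195: (a₀, b₀) = (21840, -20085).
General solution: a = 21840 + 473t, b = -20085 - 435t for integer t.
a ≥ 0: smallest is 21840 mod 473 = 82 (at t = -46), with b = -75.

82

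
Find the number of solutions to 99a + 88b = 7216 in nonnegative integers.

gcd(99, 88) = 11  (99 = 1·88 + 11, 88 = 8·11).
Back-substituting, 99·(1) + 88·(-1) = 11.
Scale by 656: one solution is (656, -656). Reduce a mod 8: (0, 82).
General: a = 0 + 8t, b = 82 - 9t.
a ≥ 0 ⇒ t ≥ 0; b ≥ 0 ⇒ t ≤ 9. So t ∈ [0, 9]: 10 solutions.

10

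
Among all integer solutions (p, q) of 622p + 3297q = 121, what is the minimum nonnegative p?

gcd(3297, 622):
  3297 = 5·622 + 187
  622 = 3·187 + 61
  187 = 3·61 + 4
  61 = 15·4 + 1
  4 = 4·1
so gcd(3297, 622) = 1.
1 divides 121, so solutions exist.
Back-substitute for Bézout coefficients:
  1 = 61 - 15·4
  ... = 622·(811) + 3297·(-153)
Scale by 121/1 = 121: (p₀, q₀) = (98131, -18513).
General solution: p = 98131 + 3297t, q = -18513 - 622t for integer t.
p ≥ 0: smallest is 98131 mod 3297 = 2518 (at t = -29), with q = -475.

2518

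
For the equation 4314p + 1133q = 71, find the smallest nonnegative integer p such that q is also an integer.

gcd(4314, 1133) = 1  (4314 = 3*1133 + 915, 1133 = 1*915 + 218, 915 = 4*218 + 43, 218 = 5*43 + 3, 43 = 14*3 + 1, 3 = 3*1).
1 divides 71, so solutions exist.
Back-substituting, 4314*(369) + 1133*(-1405) = 1.
Scale by 71/1 = 71: (p₀, q₀) = (26199, -99755).
General solution: p = 26199 + 1133t, q = -99755 - 4314t for integer t.
p ≥ 0: smallest is 26199 mod 1133 = 140 (at t = -23), with q = -533.

140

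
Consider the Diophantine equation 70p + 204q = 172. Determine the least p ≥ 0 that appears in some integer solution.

gcd(204, 70) = 2  (204 = 2×70 + 64, 70 = 1×64 + 6, 64 = 10×6 + 4, 6 = 1×4 + 2, 4 = 2×2).
2 divides 172, so solutions exist.
Back-substituting, 70×(35) + 204×(-12) = 2.
Scale by 172/2 = 86: (p₀, q₀) = (3010, -1032).
General solution: p = 3010 + 102t, q = -1032 - 35t for integer t.
p ≥ 0: smallest is 3010 mod 102 = 52 (at t = -29), with q = -17.

52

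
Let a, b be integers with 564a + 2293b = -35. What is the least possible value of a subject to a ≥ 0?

1801

gcd(2293, 564) = 1  (2293 = 4·564 + 37, 564 = 15·37 + 9, 37 = 4·9 + 1, 9 = 9·1).
1 divides -35, so solutions exist.
Back-substituting, 564·(-248) + 2293·(61) = 1.
Scale by -35/1 = -35: (a₀, b₀) = (8680, -2135).
General solution: a = 8680 + 2293t, b = -2135 - 564t for integer t.
a ≥ 0: smallest is 8680 mod 2293 = 1801 (at t = -3), with b = -443.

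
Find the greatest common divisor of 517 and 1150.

1

gcd(1150, 517):
  1150 = 2·517 + 116
  517 = 4·116 + 53
  116 = 2·53 + 10
  53 = 5·10 + 3
  10 = 3·3 + 1
  3 = 3·1
so gcd(1150, 517) = 1.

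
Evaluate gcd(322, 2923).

1

gcd(2923, 322) = 1  (2923 = 9*322 + 25, 322 = 12*25 + 22, 25 = 1*22 + 3, 22 = 7*3 + 1, 3 = 3*1).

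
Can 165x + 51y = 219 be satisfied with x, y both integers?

gcd(165, 51) = 3.
3 divides 219, so integer solutions exist.

yes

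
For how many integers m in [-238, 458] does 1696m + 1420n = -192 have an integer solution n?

2

gcd(1696, 1420) = 4  (1696 = 1×1420 + 276, 1420 = 5×276 + 40, 276 = 6×40 + 36, 40 = 1×36 + 4, 36 = 9×4).
Back-substituting, 1696×(-36) + 1420×(43) = 4.
Scale by -48: particular solution (1728, -2064); reduce m mod 355: (308, -368).
General solution: m = 308 + 355t, n = -368 - 424t for integer t.
-238 ≤ 308 + 355t ≤ 458 gives t ∈ [-1, 0], which is 2 values.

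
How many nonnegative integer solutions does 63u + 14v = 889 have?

gcd(63, 14) = 7  (63 = 4*14 + 7, 14 = 2*7).
Back-substituting, 63*(1) + 14*(-4) = 7.
Scale by 127: one solution is (127, -508). Reduce u mod 2: (1, 59).
General: u = 1 + 2t, v = 59 - 9t.
u ≥ 0 ⇒ t ≥ 0; v ≥ 0 ⇒ t ≤ 6. So t ∈ [0, 6]: 7 solutions.

7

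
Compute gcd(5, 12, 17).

1

gcd(12, 5) = 1.
gcd(1, 17) = 1.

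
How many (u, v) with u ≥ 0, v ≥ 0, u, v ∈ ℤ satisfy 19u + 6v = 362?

3

gcd(19, 6):
  19 = 3·6 + 1
  6 = 6·1
so gcd(19, 6) = 1.
Back-substitute for Bézout coefficients:
  1 = 19 - 3·6
  ... = 19·(1) + 6·(-3)
Scale by 362: one solution is (362, -1086). Reduce u mod 6: (2, 54).
General: u = 2 + 6t, v = 54 - 19t.
u ≥ 0 ⇒ t ≥ 0; v ≥ 0 ⇒ t ≤ 2. So t ∈ [0, 2]: 3 solutions.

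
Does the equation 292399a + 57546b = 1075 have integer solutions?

no

gcd(292399, 57546) = 23.
23 does not divide 1075 (remainder 17), so no integer solutions.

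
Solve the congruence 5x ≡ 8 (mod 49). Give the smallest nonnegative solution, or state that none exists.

31

gcd(49, 5) = 1.
1 divides 8, so solutions exist.
By Bézout, 5*(10) + 49*(-1) = 1.
So 5*(10) ≡ 1 (mod 49); multiply by 8: x ≡ 80 (mod 49).
Smallest nonnegative: x = 80 mod 49 = 31.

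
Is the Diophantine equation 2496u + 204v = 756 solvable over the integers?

gcd(2496, 204):
  2496 = 12*204 + 48
  204 = 4*48 + 12
  48 = 4*12
so gcd(2496, 204) = 12.
12 divides 756, so integer solutions exist.

yes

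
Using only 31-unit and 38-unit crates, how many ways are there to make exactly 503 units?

Need nonnegative integers with 31j + 38k = 503.
gcd(31, 38) = 1, and 31·(-11) + 38·(9) = 1.
So (j₀, k₀) = (-5533, 4527); general j = -5533 + 38t, k = 4527 - 31t.
j ≥ 0 ⇒ t ≥ 146; k ≥ 0 ⇒ t ≤ 146. That's 1 value of t.

1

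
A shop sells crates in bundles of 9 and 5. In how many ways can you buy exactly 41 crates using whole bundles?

Need nonnegative integers with 9j + 5k = 41.
gcd(9, 5) = 1, and 9·(-1) + 5·(2) = 1.
So (j₀, k₀) = (-41, 82); general j = -41 + 5t, k = 82 - 9t.
j ≥ 0 ⇒ t ≥ 9; k ≥ 0 ⇒ t ≤ 9. That's 1 value of t.

1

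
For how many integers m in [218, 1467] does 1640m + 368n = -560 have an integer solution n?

27

gcd(1640, 368) = 8  (1640 = 4·368 + 168, 368 = 2·168 + 32, 168 = 5·32 + 8, 32 = 4·8).
Back-substituting, 1640·(11) + 368·(-49) = 8.
Scale by -70: particular solution (-770, 3430); reduce m mod 46: (12, -55).
General solution: m = 12 + 46t, n = -55 - 205t for integer t.
218 ≤ 12 + 46t ≤ 1467 gives t ∈ [5, 31], which is 27 values.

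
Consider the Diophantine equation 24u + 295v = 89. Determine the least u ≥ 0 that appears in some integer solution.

16

gcd(295, 24) = 1.
1 divides 89, so solutions exist.
By Bézout, 24·(-86) + 295·(7) = 1.
Scale by 89/1 = 89: (u₀, v₀) = (-7654, 623).
General solution: u = -7654 + 295t, v = 623 - 24t for integer t.
u ≥ 0: smallest is -7654 mod 295 = 16 (at t = 26), with v = -1.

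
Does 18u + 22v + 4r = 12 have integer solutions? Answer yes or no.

gcd(22, 18) = 2  (22 = 1×18 + 4, 18 = 4×4 + 2, 4 = 2×2).
gcd(2, 4) = 2.
2 divides 12, so integer solutions exist.

yes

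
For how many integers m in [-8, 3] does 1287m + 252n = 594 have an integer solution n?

1

gcd(1287, 252) = 9  (1287 = 5*252 + 27, 252 = 9*27 + 9, 27 = 3*9).
Back-substituting, 1287*(-9) + 252*(46) = 9.
Scale by 66: particular solution (-594, 3036); reduce m mod 28: (22, -110).
General solution: m = 22 + 28t, n = -110 - 143t for integer t.
-8 ≤ 22 + 28t ≤ 3 gives t ∈ [-1, -1], which is 1 value.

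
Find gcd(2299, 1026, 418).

19

gcd(2299, 1026) = 19  (2299 = 2*1026 + 247, 1026 = 4*247 + 38, 247 = 6*38 + 19, 38 = 2*19).
gcd(19, 418) = 19.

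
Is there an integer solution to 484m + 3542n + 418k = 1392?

no

gcd(3542, 484) = 22  (3542 = 7*484 + 154, 484 = 3*154 + 22, 154 = 7*22).
gcd(22, 418) = 22.
22 does not divide 1392 (remainder 6), so no integer solutions.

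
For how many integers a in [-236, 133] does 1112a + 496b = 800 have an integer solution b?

6

gcd(1112, 496) = 8.
By Bézout, 1112*(29) + 496*(-65) = 8.
Particular solution: (48, -106).
General solution: a = 48 + 62t, b = -106 - 139t for integer t.
-236 ≤ 48 + 62t ≤ 133 gives t ∈ [-4, 1], which is 6 values.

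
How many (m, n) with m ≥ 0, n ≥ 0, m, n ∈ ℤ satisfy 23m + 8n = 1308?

7

gcd(23, 8) = 1.
By Bézout, 23·(-1) + 8·(3) = 1.
One solution: (4, 152).
General: m = 4 + 8t, n = 152 - 23t.
m ≥ 0 ⇒ t ≥ 0; n ≥ 0 ⇒ t ≤ 6. So t ∈ [0, 6]: 7 solutions.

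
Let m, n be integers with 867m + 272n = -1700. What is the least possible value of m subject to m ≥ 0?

gcd(867, 272) = 17  (867 = 3*272 + 51, 272 = 5*51 + 17, 51 = 3*17).
17 divides -1700, so solutions exist.
Back-substituting, 867*(-5) + 272*(16) = 17.
Scale by -1700/17 = -100: (m₀, n₀) = (500, -1600).
General solution: m = 500 + 16t, n = -1600 - 51t for integer t.
m ≥ 0: smallest is 500 mod 16 = 4 (at t = -31), with n = -19.

4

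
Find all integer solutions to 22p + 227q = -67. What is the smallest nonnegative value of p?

gcd(227, 22) = 1  (227 = 10·22 + 7, 22 = 3·7 + 1, 7 = 7·1).
1 divides -67, so solutions exist.
Back-substituting, 22·(31) + 227·(-3) = 1.
Scale by -67/1 = -67: (p₀, q₀) = (-2077, 201).
General solution: p = -2077 + 227t, q = 201 - 22t for integer t.
p ≥ 0: smallest is -2077 mod 227 = 193 (at t = 10), with q = -19.

193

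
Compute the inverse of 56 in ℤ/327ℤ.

146

gcd(327, 56):
  327 = 5·56 + 47
  56 = 1·47 + 9
  47 = 5·9 + 2
  9 = 4·2 + 1
  2 = 2·1
so gcd(327, 56) = 1.
Back-substitute for Bézout coefficients:
  1 = 9 - 4·2
  ... = 56·(146) + 327·(-25)
So 56·146 ≡ 1 (mod 327), and 146 mod 327 = 146.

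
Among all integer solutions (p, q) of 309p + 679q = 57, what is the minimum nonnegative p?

666

gcd(679, 309):
  679 = 2·309 + 61
  309 = 5·61 + 4
  61 = 15·4 + 1
  4 = 4·1
so gcd(679, 309) = 1.
1 divides 57, so solutions exist.
Back-substitute for Bézout coefficients:
  1 = 61 - 15·4
  ... = 309·(-167) + 679·(76)
Scale by 57/1 = 57: (p₀, q₀) = (-9519, 4332).
General solution: p = -9519 + 679t, q = 4332 - 309t for integer t.
p ≥ 0: smallest is -9519 mod 679 = 666 (at t = 15), with q = -303.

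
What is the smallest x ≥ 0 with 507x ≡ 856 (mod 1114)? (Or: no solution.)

gcd(1114, 507) = 1.
1 divides 856, so solutions exist.
By Bézout, 507·(479) + 1114·(-218) = 1.
So 507·(479) ≡ 1 (mod 1114); multiply by 856: x ≡ 410024 (mod 1114).
Smallest nonnegative: x = 410024 mod 1114 = 72.

72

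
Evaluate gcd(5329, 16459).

gcd(16459, 5329) = 1  (16459 = 3×5329 + 472, 5329 = 11×472 + 137, 472 = 3×137 + 61, 137 = 2×61 + 15, 61 = 4×15 + 1, 15 = 15×1).

1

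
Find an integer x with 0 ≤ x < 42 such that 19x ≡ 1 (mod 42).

gcd(42, 19):
  42 = 2×19 + 4
  19 = 4×4 + 3
  4 = 1×3 + 1
  3 = 3×1
so gcd(42, 19) = 1.
Back-substitute for Bézout coefficients:
  1 = 4 - 1×3
  ... = 19×(-11) + 42×(5)
So 19×-11 ≡ 1 (mod 42), and -11 mod 42 = 31.

31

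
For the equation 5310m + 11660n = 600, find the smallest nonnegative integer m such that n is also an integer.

1120

gcd(11660, 5310):
  11660 = 2*5310 + 1040
  5310 = 5*1040 + 110
  1040 = 9*110 + 50
  110 = 2*50 + 10
  50 = 5*10
so gcd(11660, 5310) = 10.
10 divides 600, so solutions exist.
Back-substitute for Bézout coefficients:
  10 = 110 - 2*50
  ... = 5310*(213) + 11660*(-97)
Scale by 600/10 = 60: (m₀, n₀) = (12780, -5820).
General solution: m = 12780 + 1166t, n = -5820 - 531t for integer t.
m ≥ 0: smallest is 12780 mod 1166 = 1120 (at t = -10), with n = -510.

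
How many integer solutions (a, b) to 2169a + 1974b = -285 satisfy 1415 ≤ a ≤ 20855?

gcd(2169, 1974) = 3.
By Bézout, 2169·(81) + 1974·(-89) = 3.
Particular solution: (201, -221).
General solution: a = 201 + 658t, b = -221 - 723t for integer t.
1415 ≤ 201 + 658t ≤ 20855 gives t ∈ [2, 31], which is 30 values.

30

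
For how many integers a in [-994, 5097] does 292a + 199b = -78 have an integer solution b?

gcd(292, 199) = 1  (292 = 1·199 + 93, 199 = 2·93 + 13, 93 = 7·13 + 2, 13 = 6·2 + 1, 2 = 2·1).
Back-substituting, 292·(-92) + 199·(135) = 1.
Scale by -78: particular solution (7176, -10530); reduce a mod 199: (12, -18).
General solution: a = 12 + 199t, b = -18 - 292t for integer t.
-994 ≤ 12 + 199t ≤ 5097 gives t ∈ [-5, 25], which is 31 values.

31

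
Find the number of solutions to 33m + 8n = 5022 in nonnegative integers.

gcd(33, 8):
  33 = 4×8 + 1
  8 = 8×1
so gcd(33, 8) = 1.
Back-substitute for Bézout coefficients:
  1 = 33 - 4×8
  ... = 33×(1) + 8×(-4)
Scale by 5022: one solution is (5022, -20088). Reduce m mod 8: (6, 603).
General: m = 6 + 8t, n = 603 - 33t.
m ≥ 0 ⇒ t ≥ 0; n ≥ 0 ⇒ t ≤ 18. So t ∈ [0, 18]: 19 solutions.

19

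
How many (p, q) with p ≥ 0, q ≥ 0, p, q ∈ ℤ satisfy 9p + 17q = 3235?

21

gcd(17, 9) = 1  (17 = 1*9 + 8, 9 = 1*8 + 1, 8 = 8*1).
Back-substituting, 9*(2) + 17*(-1) = 1.
Scale by 3235: one solution is (6470, -3235). Reduce p mod 17: (10, 185).
General: p = 10 + 17t, q = 185 - 9t.
p ≥ 0 ⇒ t ≥ 0; q ≥ 0 ⇒ t ≤ 20. So t ∈ [0, 20]: 21 solutions.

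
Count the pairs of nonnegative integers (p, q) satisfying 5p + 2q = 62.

7

gcd(5, 2) = 1  (5 = 2*2 + 1, 2 = 2*1).
Back-substituting, 5*(1) + 2*(-2) = 1.
Scale by 62: one solution is (62, -124). Reduce p mod 2: (0, 31).
General: p = 0 + 2t, q = 31 - 5t.
p ≥ 0 ⇒ t ≥ 0; q ≥ 0 ⇒ t ≤ 6. So t ∈ [0, 6]: 7 solutions.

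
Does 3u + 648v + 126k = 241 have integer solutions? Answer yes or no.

no

gcd(648, 3) = 3  (648 = 216*3).
gcd(3, 126) = 3.
3 does not divide 241 (remainder 1), so no integer solutions.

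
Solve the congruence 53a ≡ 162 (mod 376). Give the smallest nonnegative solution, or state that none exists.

gcd(376, 53):
  376 = 7*53 + 5
  53 = 10*5 + 3
  5 = 1*3 + 2
  3 = 1*2 + 1
  2 = 2*1
so gcd(376, 53) = 1.
1 divides 162, so solutions exist.
Back-substitute for Bézout coefficients:
  1 = 3 - 1*2
  ... = 53*(149) + 376*(-21)
So 53*(149) ≡ 1 (mod 376); multiply by 162: a ≡ 24138 (mod 376).
Smallest nonnegative: a = 24138 mod 376 = 74.

74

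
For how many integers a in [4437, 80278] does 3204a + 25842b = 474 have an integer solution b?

17

gcd(25842, 3204):
  25842 = 8*3204 + 210
  3204 = 15*210 + 54
  210 = 3*54 + 48
  54 = 1*48 + 6
  48 = 8*6
so gcd(25842, 3204) = 6.
Back-substitute for Bézout coefficients:
  6 = 54 - 1*48
  ... = 3204*(492) + 25842*(-61)
Scale by 79: particular solution (38868, -4819); reduce a mod 4307: (105, -13).
General solution: a = 105 + 4307t, b = -13 - 534t for integer t.
4437 ≤ 105 + 4307t ≤ 80278 gives t ∈ [2, 18], which is 17 values.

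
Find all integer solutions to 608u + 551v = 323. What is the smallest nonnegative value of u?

gcd(608, 551):
  608 = 1·551 + 57
  551 = 9·57 + 38
  57 = 1·38 + 19
  38 = 2·19
so gcd(608, 551) = 19.
19 divides 323, so solutions exist.
Back-substitute for Bézout coefficients:
  19 = 57 - 1·38
  ... = 608·(10) + 551·(-11)
Scale by 323/19 = 17: (u₀, v₀) = (170, -187).
General solution: u = 170 + 29t, v = -187 - 32t for integer t.
u ≥ 0: smallest is 170 mod 29 = 25 (at t = -5), with v = -27.

25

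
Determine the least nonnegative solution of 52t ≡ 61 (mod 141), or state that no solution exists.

gcd(141, 52) = 1.
1 divides 61, so solutions exist.
By Bézout, 52·(19) + 141·(-7) = 1.
So 52·(19) ≡ 1 (mod 141); multiply by 61: t ≡ 1159 (mod 141).
Smallest nonnegative: t = 1159 mod 141 = 31.

31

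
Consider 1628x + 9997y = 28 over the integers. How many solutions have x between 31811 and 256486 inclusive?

22

gcd(9997, 1628) = 1  (9997 = 6·1628 + 229, 1628 = 7·229 + 25, 229 = 9·25 + 4, 25 = 6·4 + 1, 4 = 4·1).
Back-substituting, 1628·(2401) + 9997·(-391) = 1.
Scale by 28: particular solution (67228, -10948); reduce x mod 9997: (7246, -1180).
General solution: x = 7246 + 9997t, y = -1180 - 1628t for integer t.
31811 ≤ 7246 + 9997t ≤ 256486 gives t ∈ [3, 24], which is 22 values.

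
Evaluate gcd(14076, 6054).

6

gcd(14076, 6054):
  14076 = 2*6054 + 1968
  6054 = 3*1968 + 150
  1968 = 13*150 + 18
  150 = 8*18 + 6
  18 = 3*6
so gcd(14076, 6054) = 6.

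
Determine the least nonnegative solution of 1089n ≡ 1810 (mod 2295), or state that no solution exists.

gcd(2295, 1089) = 9  (2295 = 2*1089 + 117, 1089 = 9*117 + 36, 117 = 3*36 + 9, 36 = 4*9).
9 does not divide 1810, so the congruence has no solution.

no solution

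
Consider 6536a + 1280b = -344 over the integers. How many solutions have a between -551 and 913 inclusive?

gcd(6536, 1280):
  6536 = 5×1280 + 136
  1280 = 9×136 + 56
  136 = 2×56 + 24
  56 = 2×24 + 8
  24 = 3×8
so gcd(6536, 1280) = 8.
Back-substitute for Bézout coefficients:
  8 = 56 - 2×24
  ... = 6536×(-47) + 1280×(240)
Scale by -43: particular solution (2021, -10320); reduce a mod 160: (101, -516).
General solution: a = 101 + 160t, b = -516 - 817t for integer t.
-551 ≤ 101 + 160t ≤ 913 gives t ∈ [-4, 5], which is 10 values.

10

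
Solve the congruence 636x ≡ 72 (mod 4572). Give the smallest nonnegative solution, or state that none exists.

72

gcd(4572, 636) = 12  (4572 = 7*636 + 120, 636 = 5*120 + 36, 120 = 3*36 + 12, 36 = 3*12).
12 divides 72, so solutions exist.
Back-substituting, 636*(-115) + 4572*(16) = 12.
So 636*(-115) ≡ 12 (mod 4572); multiply by 6: x ≡ -690 (mod 381).
Smallest nonnegative: x = -690 mod 381 = 72.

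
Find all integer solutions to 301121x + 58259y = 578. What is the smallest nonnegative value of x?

gcd(301121, 58259) = 17.
17 divides 578, so solutions exist.
By Bézout, 301121*(836) + 58259*(-4321) = 17.
Scale by 578/17 = 34: (x₀, y₀) = (28424, -146914).
General solution: x = 28424 + 3427t, y = -146914 - 17713t for integer t.
x ≥ 0: smallest is 28424 mod 3427 = 1008 (at t = -8), with y = -5210.

1008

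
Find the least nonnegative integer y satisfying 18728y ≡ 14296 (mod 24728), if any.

1675

gcd(24728, 18728) = 8.
8 divides 14296, so solutions exist.
By Bézout, 18728*(-985) + 24728*(746) = 8.
So 18728*(-985) ≡ 8 (mod 24728); multiply by 1787: y ≡ -1760195 (mod 3091).
Smallest nonnegative: y = -1760195 mod 3091 = 1675.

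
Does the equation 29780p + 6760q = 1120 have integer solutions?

yes

gcd(29780, 6760) = 20  (29780 = 4*6760 + 2740, 6760 = 2*2740 + 1280, 2740 = 2*1280 + 180, 1280 = 7*180 + 20, 180 = 9*20).
20 divides 1120, so integer solutions exist.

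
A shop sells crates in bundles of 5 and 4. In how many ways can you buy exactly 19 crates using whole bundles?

Need nonnegative integers with 5j + 4k = 19.
gcd(5, 4) = 1, and 5·(1) + 4·(-1) = 1.
So (j₀, k₀) = (19, -19); general j = 19 + 4t, k = -19 - 5t.
j ≥ 0 ⇒ t ≥ -4; k ≥ 0 ⇒ t ≤ -4. That's 1 value of t.

1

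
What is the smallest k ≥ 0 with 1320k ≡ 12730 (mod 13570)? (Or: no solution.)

1233

gcd(13570, 1320):
  13570 = 10·1320 + 370
  1320 = 3·370 + 210
  370 = 1·210 + 160
  210 = 1·160 + 50
  160 = 3·50 + 10
  50 = 5·10
so gcd(13570, 1320) = 10.
10 divides 12730, so solutions exist.
Back-substitute for Bézout coefficients:
  10 = 160 - 3·50
  ... = 1320·(-257) + 13570·(25)
So 1320·(-257) ≡ 10 (mod 13570); multiply by 1273: k ≡ -327161 (mod 1357).
Smallest nonnegative: k = -327161 mod 1357 = 1233.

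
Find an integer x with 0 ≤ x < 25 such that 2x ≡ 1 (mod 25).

gcd(25, 2):
  25 = 12*2 + 1
  2 = 2*1
so gcd(25, 2) = 1.
Back-substitute for Bézout coefficients:
  1 = 25 - 12*2
  ... = 2*(-12) + 25*(1)
So 2*-12 ≡ 1 (mod 25), and -12 mod 25 = 13.

13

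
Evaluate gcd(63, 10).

1

gcd(63, 10):
  63 = 6*10 + 3
  10 = 3*3 + 1
  3 = 3*1
so gcd(63, 10) = 1.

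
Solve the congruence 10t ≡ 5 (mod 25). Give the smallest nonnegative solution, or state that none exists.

3

gcd(25, 10) = 5  (25 = 2×10 + 5, 10 = 2×5).
5 divides 5, so solutions exist.
Back-substituting, 10×(-2) + 25×(1) = 5.
So 10×(-2) ≡ 5 (mod 25); multiply by 1: t ≡ -2 (mod 5).
Smallest nonnegative: t = -2 mod 5 = 3.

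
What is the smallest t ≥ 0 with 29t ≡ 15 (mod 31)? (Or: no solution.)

8

gcd(31, 29) = 1.
1 divides 15, so solutions exist.
By Bézout, 29×(15) + 31×(-14) = 1.
So 29×(15) ≡ 1 (mod 31); multiply by 15: t ≡ 225 (mod 31).
Smallest nonnegative: t = 225 mod 31 = 8.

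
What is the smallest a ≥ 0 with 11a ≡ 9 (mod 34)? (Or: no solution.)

gcd(34, 11):
  34 = 3*11 + 1
  11 = 11*1
so gcd(34, 11) = 1.
1 divides 9, so solutions exist.
Back-substitute for Bézout coefficients:
  1 = 34 - 3*11
  ... = 11*(-3) + 34*(1)
So 11*(-3) ≡ 1 (mod 34); multiply by 9: a ≡ -27 (mod 34).
Smallest nonnegative: a = -27 mod 34 = 7.

7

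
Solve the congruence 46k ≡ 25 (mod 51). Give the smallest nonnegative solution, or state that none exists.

46

gcd(51, 46) = 1  (51 = 1*46 + 5, 46 = 9*5 + 1, 5 = 5*1).
1 divides 25, so solutions exist.
Back-substituting, 46*(10) + 51*(-9) = 1.
So 46*(10) ≡ 1 (mod 51); multiply by 25: k ≡ 250 (mod 51).
Smallest nonnegative: k = 250 mod 51 = 46.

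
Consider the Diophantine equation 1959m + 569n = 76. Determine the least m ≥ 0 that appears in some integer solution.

199

gcd(1959, 569) = 1  (1959 = 3×569 + 252, 569 = 2×252 + 65, 252 = 3×65 + 57, 65 = 1×57 + 8, 57 = 7×8 + 1, 8 = 8×1).
1 divides 76, so solutions exist.
Back-substituting, 1959×(70) + 569×(-241) = 1.
Scale by 76/1 = 76: (m₀, n₀) = (5320, -18316).
General solution: m = 5320 + 569t, n = -18316 - 1959t for integer t.
m ≥ 0: smallest is 5320 mod 569 = 199 (at t = -9), with n = -685.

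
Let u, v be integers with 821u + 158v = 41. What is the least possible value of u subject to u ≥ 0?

gcd(821, 158):
  821 = 5*158 + 31
  158 = 5*31 + 3
  31 = 10*3 + 1
  3 = 3*1
so gcd(821, 158) = 1.
1 divides 41, so solutions exist.
Back-substitute for Bézout coefficients:
  1 = 31 - 10*3
  ... = 821*(51) + 158*(-265)
Scale by 41/1 = 41: (u₀, v₀) = (2091, -10865).
General solution: u = 2091 + 158t, v = -10865 - 821t for integer t.
u ≥ 0: smallest is 2091 mod 158 = 37 (at t = -13), with v = -192.

37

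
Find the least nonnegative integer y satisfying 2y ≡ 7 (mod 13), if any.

10

gcd(13, 2) = 1  (13 = 6*2 + 1, 2 = 2*1).
1 divides 7, so solutions exist.
Back-substituting, 2*(-6) + 13*(1) = 1.
So 2*(-6) ≡ 1 (mod 13); multiply by 7: y ≡ -42 (mod 13).
Smallest nonnegative: y = -42 mod 13 = 10.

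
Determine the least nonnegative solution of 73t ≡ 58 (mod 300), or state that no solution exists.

46

gcd(300, 73):
  300 = 4*73 + 8
  73 = 9*8 + 1
  8 = 8*1
so gcd(300, 73) = 1.
1 divides 58, so solutions exist.
Back-substitute for Bézout coefficients:
  1 = 73 - 9*8
  ... = 73*(37) + 300*(-9)
So 73*(37) ≡ 1 (mod 300); multiply by 58: t ≡ 2146 (mod 300).
Smallest nonnegative: t = 2146 mod 300 = 46.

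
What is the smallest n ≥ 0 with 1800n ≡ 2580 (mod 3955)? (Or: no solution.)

gcd(3955, 1800) = 5.
5 divides 2580, so solutions exist.
By Bézout, 1800*(-156) + 3955*(71) = 5.
So 1800*(-156) ≡ 5 (mod 3955); multiply by 516: n ≡ -80496 (mod 791).
Smallest nonnegative: n = -80496 mod 791 = 186.

186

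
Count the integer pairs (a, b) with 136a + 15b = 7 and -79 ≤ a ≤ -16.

gcd(136, 15) = 1.
By Bézout, 136·(1) + 15·(-9) = 1.
Particular solution: (7, -63).
General solution: a = 7 + 15t, b = -63 - 136t for integer t.
-79 ≤ 7 + 15t ≤ -16 gives t ∈ [-5, -2], which is 4 values.

4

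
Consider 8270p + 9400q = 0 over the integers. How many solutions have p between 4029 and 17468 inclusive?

gcd(9400, 8270):
  9400 = 1·8270 + 1130
  8270 = 7·1130 + 360
  1130 = 3·360 + 50
  360 = 7·50 + 10
  50 = 5·10
so gcd(9400, 8270) = 10.
Back-substitute for Bézout coefficients:
  10 = 360 - 7·50
  ... = 8270·(183) + 9400·(-161)
Scale by 0: particular solution (0, 0); reduce p mod 940: (0, 0).
General solution: p = 0 + 940t, q = 0 - 827t for integer t.
4029 ≤ 0 + 940t ≤ 17468 gives t ∈ [5, 18], which is 14 values.

14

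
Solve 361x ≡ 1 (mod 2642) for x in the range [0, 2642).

827

gcd(2642, 361) = 1  (2642 = 7*361 + 115, 361 = 3*115 + 16, 115 = 7*16 + 3, 16 = 5*3 + 1, 3 = 3*1).
Back-substituting, 361*(827) + 2642*(-113) = 1.
So 361*827 ≡ 1 (mod 2642), and 827 mod 2642 = 827.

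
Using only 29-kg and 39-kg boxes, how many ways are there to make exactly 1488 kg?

1

Need nonnegative integers with 29j + 39k = 1488.
gcd(29, 39) = 1, and 29·(-4) + 39·(3) = 1.
So (j₀, k₀) = (-5952, 4464); general j = -5952 + 39t, k = 4464 - 29t.
j ≥ 0 ⇒ t ≥ 153; k ≥ 0 ⇒ t ≤ 153. That's 1 value of t.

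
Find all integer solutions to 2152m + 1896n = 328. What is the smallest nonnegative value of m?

gcd(2152, 1896):
  2152 = 1·1896 + 256
  1896 = 7·256 + 104
  256 = 2·104 + 48
  104 = 2·48 + 8
  48 = 6·8
so gcd(2152, 1896) = 8.
8 divides 328, so solutions exist.
Back-substitute for Bézout coefficients:
  8 = 104 - 2·48
  ... = 2152·(-37) + 1896·(42)
Scale by 328/8 = 41: (m₀, n₀) = (-1517, 1722).
General solution: m = -1517 + 237t, n = 1722 - 269t for integer t.
m ≥ 0: smallest is -1517 mod 237 = 142 (at t = 7), with n = -161.

142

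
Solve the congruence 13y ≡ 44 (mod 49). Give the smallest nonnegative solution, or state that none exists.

gcd(49, 13) = 1.
1 divides 44, so solutions exist.
By Bézout, 13*(-15) + 49*(4) = 1.
So 13*(-15) ≡ 1 (mod 49); multiply by 44: y ≡ -660 (mod 49).
Smallest nonnegative: y = -660 mod 49 = 26.

26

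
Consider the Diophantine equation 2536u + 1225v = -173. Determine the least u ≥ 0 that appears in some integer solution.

gcd(2536, 1225) = 1.
1 divides -173, so solutions exist.
By Bézout, 2536×(-584) + 1225×(1209) = 1.
Scale by -173/1 = -173: (u₀, v₀) = (101032, -209157).
General solution: u = 101032 + 1225t, v = -209157 - 2536t for integer t.
u ≥ 0: smallest is 101032 mod 1225 = 582 (at t = -82), with v = -1205.

582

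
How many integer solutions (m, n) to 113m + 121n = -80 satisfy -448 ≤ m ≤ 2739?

26

gcd(121, 113) = 1.
By Bézout, 113×(15) + 121×(-14) = 1.
Particular solution: (10, -10).
General solution: m = 10 + 121t, n = -10 - 113t for integer t.
-448 ≤ 10 + 121t ≤ 2739 gives t ∈ [-3, 22], which is 26 values.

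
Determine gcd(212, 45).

gcd(212, 45):
  212 = 4*45 + 32
  45 = 1*32 + 13
  32 = 2*13 + 6
  13 = 2*6 + 1
  6 = 6*1
so gcd(212, 45) = 1.

1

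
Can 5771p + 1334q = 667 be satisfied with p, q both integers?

yes

gcd(5771, 1334) = 29  (5771 = 4·1334 + 435, 1334 = 3·435 + 29, 435 = 15·29).
29 divides 667, so integer solutions exist.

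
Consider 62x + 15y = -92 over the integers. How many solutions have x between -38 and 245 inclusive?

gcd(62, 15) = 1  (62 = 4·15 + 2, 15 = 7·2 + 1, 2 = 2·1).
Back-substituting, 62·(-7) + 15·(29) = 1.
Scale by -92: particular solution (644, -2668); reduce x mod 15: (14, -64).
General solution: x = 14 + 15t, y = -64 - 62t for integer t.
-38 ≤ 14 + 15t ≤ 245 gives t ∈ [-3, 15], which is 19 values.

19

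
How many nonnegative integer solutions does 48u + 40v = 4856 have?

20

gcd(48, 40):
  48 = 1×40 + 8
  40 = 5×8
so gcd(48, 40) = 8.
Back-substitute for Bézout coefficients:
  8 = 48 - 1×40
  ... = 48×(1) + 40×(-1)
Scale by 607: one solution is (607, -607). Reduce u mod 5: (2, 119).
General: u = 2 + 5t, v = 119 - 6t.
u ≥ 0 ⇒ t ≥ 0; v ≥ 0 ⇒ t ≤ 19. So t ∈ [0, 19]: 20 solutions.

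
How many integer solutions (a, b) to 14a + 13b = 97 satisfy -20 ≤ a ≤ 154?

gcd(14, 13) = 1.
By Bézout, 14·(1) + 13·(-1) = 1.
Particular solution: (6, 1).
General solution: a = 6 + 13t, b = 1 - 14t for integer t.
-20 ≤ 6 + 13t ≤ 154 gives t ∈ [-2, 11], which is 14 values.

14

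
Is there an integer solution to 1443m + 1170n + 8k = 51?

yes

gcd(1443, 1170):
  1443 = 1*1170 + 273
  1170 = 4*273 + 78
  273 = 3*78 + 39
  78 = 2*39
so gcd(1443, 1170) = 39.
gcd(39, 8) = 1.
1 divides 51, so integer solutions exist.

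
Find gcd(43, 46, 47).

1

gcd(46, 43):
  46 = 1·43 + 3
  43 = 14·3 + 1
  3 = 3·1
so gcd(46, 43) = 1.
gcd(1, 47) = 1.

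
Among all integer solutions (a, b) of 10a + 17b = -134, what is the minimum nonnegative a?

gcd(17, 10) = 1.
1 divides -134, so solutions exist.
By Bézout, 10·(-5) + 17·(3) = 1.
Scale by -134/1 = -134: (a₀, b₀) = (670, -402).
General solution: a = 670 + 17t, b = -402 - 10t for integer t.
a ≥ 0: smallest is 670 mod 17 = 7 (at t = -39), with b = -12.

7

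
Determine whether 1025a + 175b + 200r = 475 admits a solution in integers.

gcd(1025, 175) = 25  (1025 = 5×175 + 150, 175 = 1×150 + 25, 150 = 6×25).
gcd(25, 200) = 25.
25 divides 475, so integer solutions exist.

yes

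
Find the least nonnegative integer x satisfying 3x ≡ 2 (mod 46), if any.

gcd(46, 3) = 1.
1 divides 2, so solutions exist.
By Bézout, 3*(-15) + 46*(1) = 1.
So 3*(-15) ≡ 1 (mod 46); multiply by 2: x ≡ -30 (mod 46).
Smallest nonnegative: x = -30 mod 46 = 16.

16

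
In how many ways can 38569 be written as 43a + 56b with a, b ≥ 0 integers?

16

gcd(56, 43) = 1.
By Bézout, 43×(-13) + 56×(10) = 1.
One solution: (27, 668).
General: a = 27 + 56t, b = 668 - 43t.
a ≥ 0 ⇒ t ≥ 0; b ≥ 0 ⇒ t ≤ 15. So t ∈ [0, 15]: 16 solutions.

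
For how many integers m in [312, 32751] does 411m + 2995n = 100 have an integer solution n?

gcd(2995, 411):
  2995 = 7·411 + 118
  411 = 3·118 + 57
  118 = 2·57 + 4
  57 = 14·4 + 1
  4 = 4·1
so gcd(2995, 411) = 1.
Back-substitute for Bézout coefficients:
  1 = 57 - 14·4
  ... = 411·(736) + 2995·(-101)
Scale by 100: particular solution (73600, -10100); reduce m mod 2995: (1720, -236).
General solution: m = 1720 + 2995t, n = -236 - 411t for integer t.
312 ≤ 1720 + 2995t ≤ 32751 gives t ∈ [0, 10], which is 11 values.

11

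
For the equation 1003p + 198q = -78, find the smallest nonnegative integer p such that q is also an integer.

192

gcd(1003, 198):
  1003 = 5·198 + 13
  198 = 15·13 + 3
  13 = 4·3 + 1
  3 = 3·1
so gcd(1003, 198) = 1.
1 divides -78, so solutions exist.
Back-substitute for Bézout coefficients:
  1 = 13 - 4·3
  ... = 1003·(61) + 198·(-309)
Scale by -78/1 = -78: (p₀, q₀) = (-4758, 24102).
General solution: p = -4758 + 198t, q = 24102 - 1003t for integer t.
p ≥ 0: smallest is -4758 mod 198 = 192 (at t = 25), with q = -973.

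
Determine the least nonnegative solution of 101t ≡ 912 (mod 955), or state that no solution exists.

gcd(955, 101):
  955 = 9·101 + 46
  101 = 2·46 + 9
  46 = 5·9 + 1
  9 = 9·1
so gcd(955, 101) = 1.
1 divides 912, so solutions exist.
Back-substitute for Bézout coefficients:
  1 = 46 - 5·9
  ... = 101·(-104) + 955·(11)
So 101·(-104) ≡ 1 (mod 955); multiply by 912: t ≡ -94848 (mod 955).
Smallest nonnegative: t = -94848 mod 955 = 652.

652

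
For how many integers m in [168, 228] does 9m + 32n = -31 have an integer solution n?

gcd(32, 9) = 1.
By Bézout, 9×(-7) + 32×(2) = 1.
Particular solution: (25, -8).
General solution: m = 25 + 32t, n = -8 - 9t for integer t.
168 ≤ 25 + 32t ≤ 228 gives t ∈ [5, 6], which is 2 values.

2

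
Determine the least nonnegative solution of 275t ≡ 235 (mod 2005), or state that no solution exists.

gcd(2005, 275) = 5.
5 divides 235, so solutions exist.
By Bézout, 275*(175) + 2005*(-24) = 5.
So 275*(175) ≡ 5 (mod 2005); multiply by 47: t ≡ 8225 (mod 401).
Smallest nonnegative: t = 8225 mod 401 = 205.

205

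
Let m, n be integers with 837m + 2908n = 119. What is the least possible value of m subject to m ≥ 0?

gcd(2908, 837) = 1.
1 divides 119, so solutions exist.
By Bézout, 837·(-879) + 2908·(253) = 1.
Scale by 119/1 = 119: (m₀, n₀) = (-104601, 30107).
General solution: m = -104601 + 2908t, n = 30107 - 837t for integer t.
m ≥ 0: smallest is -104601 mod 2908 = 87 (at t = 36), with n = -25.

87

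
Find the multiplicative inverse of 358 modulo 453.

391

gcd(453, 358) = 1  (453 = 1·358 + 95, 358 = 3·95 + 73, 95 = 1·73 + 22, 73 = 3·22 + 7, 22 = 3·7 + 1, 7 = 7·1).
Back-substituting, 358·(-62) + 453·(49) = 1.
So 358·-62 ≡ 1 (mod 453), and -62 mod 453 = 391.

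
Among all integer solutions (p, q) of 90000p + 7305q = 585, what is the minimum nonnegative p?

gcd(90000, 7305) = 15.
15 divides 585, so solutions exist.
By Bézout, 90000*(128) + 7305*(-1577) = 15.
Scale by 585/15 = 39: (p₀, q₀) = (4992, -61503).
General solution: p = 4992 + 487t, q = -61503 - 6000t for integer t.
p ≥ 0: smallest is 4992 mod 487 = 122 (at t = -10), with q = -1503.

122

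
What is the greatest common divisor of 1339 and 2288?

13

gcd(2288, 1339):
  2288 = 1*1339 + 949
  1339 = 1*949 + 390
  949 = 2*390 + 169
  390 = 2*169 + 52
  169 = 3*52 + 13
  52 = 4*13
so gcd(2288, 1339) = 13.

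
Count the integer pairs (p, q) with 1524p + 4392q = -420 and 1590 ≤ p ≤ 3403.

4

gcd(4392, 1524) = 12.
By Bézout, 1524×(49) + 4392×(-17) = 12.
Particular solution: (115, -40).
General solution: p = 115 + 366t, q = -40 - 127t for integer t.
1590 ≤ 115 + 366t ≤ 3403 gives t ∈ [5, 8], which is 4 values.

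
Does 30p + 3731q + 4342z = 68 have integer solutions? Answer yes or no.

gcd(3731, 30) = 1.
gcd(1, 4342) = 1.
1 divides 68, so integer solutions exist.

yes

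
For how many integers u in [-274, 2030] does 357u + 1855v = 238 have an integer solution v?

gcd(1855, 357):
  1855 = 5*357 + 70
  357 = 5*70 + 7
  70 = 10*7
so gcd(1855, 357) = 7.
Back-substitute for Bézout coefficients:
  7 = 357 - 5*70
  ... = 357*(26) + 1855*(-5)
Scale by 34: particular solution (884, -170); reduce u mod 265: (89, -17).
General solution: u = 89 + 265t, v = -17 - 51t for integer t.
-274 ≤ 89 + 265t ≤ 2030 gives t ∈ [-1, 7], which is 9 values.

9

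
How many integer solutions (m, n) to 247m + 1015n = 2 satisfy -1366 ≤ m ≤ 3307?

4

gcd(1015, 247):
  1015 = 4·247 + 27
  247 = 9·27 + 4
  27 = 6·4 + 3
  4 = 1·3 + 1
  3 = 3·1
so gcd(1015, 247) = 1.
Back-substitute for Bézout coefficients:
  1 = 4 - 1·3
  ... = 247·(263) + 1015·(-64)
Scale by 2: particular solution (526, -128); reduce m mod 1015: (526, -128).
General solution: m = 526 + 1015t, n = -128 - 247t for integer t.
-1366 ≤ 526 + 1015t ≤ 3307 gives t ∈ [-1, 2], which is 4 values.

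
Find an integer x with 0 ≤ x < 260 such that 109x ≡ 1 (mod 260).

gcd(260, 109):
  260 = 2×109 + 42
  109 = 2×42 + 25
  42 = 1×25 + 17
  25 = 1×17 + 8
  17 = 2×8 + 1
  8 = 8×1
so gcd(260, 109) = 1.
Back-substitute for Bézout coefficients:
  1 = 17 - 2×8
  ... = 109×(-31) + 260×(13)
So 109×-31 ≡ 1 (mod 260), and -31 mod 260 = 229.

229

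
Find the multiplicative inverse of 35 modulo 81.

44

gcd(81, 35) = 1.
By Bézout, 35*(-37) + 81*(16) = 1.
So 35*-37 ≡ 1 (mod 81), and -37 mod 81 = 44.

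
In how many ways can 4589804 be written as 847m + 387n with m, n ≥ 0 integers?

14

gcd(847, 387):
  847 = 2·387 + 73
  387 = 5·73 + 22
  73 = 3·22 + 7
  22 = 3·7 + 1
  7 = 7·1
so gcd(847, 387) = 1.
Back-substitute for Bézout coefficients:
  1 = 22 - 3·7
  ... = 847·(-53) + 387·(116)
Scale by 4589804: one solution is (-243259612, 532417264). Reduce m mod 387: (74, 11698).
General: m = 74 + 387t, n = 11698 - 847t.
m ≥ 0 ⇒ t ≥ 0; n ≥ 0 ⇒ t ≤ 13. So t ∈ [0, 13]: 14 solutions.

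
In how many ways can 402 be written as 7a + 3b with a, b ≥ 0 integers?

gcd(7, 3) = 1.
By Bézout, 7*(1) + 3*(-2) = 1.
One solution: (0, 134).
General: a = 0 + 3t, b = 134 - 7t.
a ≥ 0 ⇒ t ≥ 0; b ≥ 0 ⇒ t ≤ 19. So t ∈ [0, 19]: 20 solutions.

20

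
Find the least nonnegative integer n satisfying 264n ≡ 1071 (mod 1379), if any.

1148

gcd(1379, 264):
  1379 = 5·264 + 59
  264 = 4·59 + 28
  59 = 2·28 + 3
  28 = 9·3 + 1
  3 = 3·1
so gcd(1379, 264) = 1.
1 divides 1071, so solutions exist.
Back-substitute for Bézout coefficients:
  1 = 28 - 9·3
  ... = 264·(444) + 1379·(-85)
So 264·(444) ≡ 1 (mod 1379); multiply by 1071: n ≡ 475524 (mod 1379).
Smallest nonnegative: n = 475524 mod 1379 = 1148.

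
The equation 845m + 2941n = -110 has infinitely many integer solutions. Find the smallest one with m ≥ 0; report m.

957

gcd(2941, 845):
  2941 = 3·845 + 406
  845 = 2·406 + 33
  406 = 12·33 + 10
  33 = 3·10 + 3
  10 = 3·3 + 1
  3 = 3·1
so gcd(2941, 845) = 1.
1 divides -110, so solutions exist.
Back-substitute for Bézout coefficients:
  1 = 10 - 3·3
  ... = 845·(-891) + 2941·(256)
Scale by -110/1 = -110: (m₀, n₀) = (98010, -28160).
General solution: m = 98010 + 2941t, n = -28160 - 845t for integer t.
m ≥ 0: smallest is 98010 mod 2941 = 957 (at t = -33), with n = -275.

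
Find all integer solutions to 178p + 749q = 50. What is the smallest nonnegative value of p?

gcd(749, 178):
  749 = 4*178 + 37
  178 = 4*37 + 30
  37 = 1*30 + 7
  30 = 4*7 + 2
  7 = 3*2 + 1
  2 = 2*1
so gcd(749, 178) = 1.
1 divides 50, so solutions exist.
Back-substitute for Bézout coefficients:
  1 = 7 - 3*2
  ... = 178*(-324) + 749*(77)
Scale by 50/1 = 50: (p₀, q₀) = (-16200, 3850).
General solution: p = -16200 + 749t, q = 3850 - 178t for integer t.
p ≥ 0: smallest is -16200 mod 749 = 278 (at t = 22), with q = -66.

278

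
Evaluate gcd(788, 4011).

1

gcd(4011, 788) = 1  (4011 = 5×788 + 71, 788 = 11×71 + 7, 71 = 10×7 + 1, 7 = 7×1).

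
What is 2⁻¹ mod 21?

gcd(21, 2) = 1  (21 = 10·2 + 1, 2 = 2·1).
Back-substituting, 2·(-10) + 21·(1) = 1.
So 2·-10 ≡ 1 (mod 21), and -10 mod 21 = 11.

11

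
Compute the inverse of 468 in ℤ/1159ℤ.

369

gcd(1159, 468):
  1159 = 2·468 + 223
  468 = 2·223 + 22
  223 = 10·22 + 3
  22 = 7·3 + 1
  3 = 3·1
so gcd(1159, 468) = 1.
Back-substitute for Bézout coefficients:
  1 = 22 - 7·3
  ... = 468·(369) + 1159·(-149)
So 468·369 ≡ 1 (mod 1159), and 369 mod 1159 = 369.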